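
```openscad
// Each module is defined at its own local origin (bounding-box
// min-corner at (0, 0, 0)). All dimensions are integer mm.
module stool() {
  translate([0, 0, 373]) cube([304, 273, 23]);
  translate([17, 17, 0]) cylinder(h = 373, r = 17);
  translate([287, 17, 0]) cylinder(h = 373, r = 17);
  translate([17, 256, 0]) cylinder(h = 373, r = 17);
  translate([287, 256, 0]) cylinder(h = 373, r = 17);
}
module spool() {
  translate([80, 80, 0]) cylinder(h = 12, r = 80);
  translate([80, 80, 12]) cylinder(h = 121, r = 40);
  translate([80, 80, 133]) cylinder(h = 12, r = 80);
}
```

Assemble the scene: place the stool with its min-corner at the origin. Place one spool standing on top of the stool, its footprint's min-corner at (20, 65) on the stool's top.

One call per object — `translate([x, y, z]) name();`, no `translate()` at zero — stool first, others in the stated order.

stool();
translate([20, 65, 396]) spool();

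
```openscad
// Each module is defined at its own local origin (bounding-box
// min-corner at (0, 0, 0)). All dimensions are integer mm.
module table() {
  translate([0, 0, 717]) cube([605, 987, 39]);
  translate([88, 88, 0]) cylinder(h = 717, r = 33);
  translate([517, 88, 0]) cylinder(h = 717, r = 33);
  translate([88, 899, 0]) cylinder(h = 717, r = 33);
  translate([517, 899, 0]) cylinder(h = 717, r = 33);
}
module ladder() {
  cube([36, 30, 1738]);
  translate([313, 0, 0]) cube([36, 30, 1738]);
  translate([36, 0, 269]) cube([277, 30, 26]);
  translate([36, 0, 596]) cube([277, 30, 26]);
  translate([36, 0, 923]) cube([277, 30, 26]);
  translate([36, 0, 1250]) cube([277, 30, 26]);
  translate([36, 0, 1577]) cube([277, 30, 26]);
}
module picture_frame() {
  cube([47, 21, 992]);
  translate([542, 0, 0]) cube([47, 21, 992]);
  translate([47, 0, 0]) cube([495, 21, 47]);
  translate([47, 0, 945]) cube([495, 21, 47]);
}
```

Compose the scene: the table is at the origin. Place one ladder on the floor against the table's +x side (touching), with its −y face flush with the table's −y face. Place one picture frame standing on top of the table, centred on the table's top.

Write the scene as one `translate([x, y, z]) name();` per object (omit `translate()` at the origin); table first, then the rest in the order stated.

table();
translate([605, 0, 0]) ladder();
translate([8, 483, 756]) picture_frame();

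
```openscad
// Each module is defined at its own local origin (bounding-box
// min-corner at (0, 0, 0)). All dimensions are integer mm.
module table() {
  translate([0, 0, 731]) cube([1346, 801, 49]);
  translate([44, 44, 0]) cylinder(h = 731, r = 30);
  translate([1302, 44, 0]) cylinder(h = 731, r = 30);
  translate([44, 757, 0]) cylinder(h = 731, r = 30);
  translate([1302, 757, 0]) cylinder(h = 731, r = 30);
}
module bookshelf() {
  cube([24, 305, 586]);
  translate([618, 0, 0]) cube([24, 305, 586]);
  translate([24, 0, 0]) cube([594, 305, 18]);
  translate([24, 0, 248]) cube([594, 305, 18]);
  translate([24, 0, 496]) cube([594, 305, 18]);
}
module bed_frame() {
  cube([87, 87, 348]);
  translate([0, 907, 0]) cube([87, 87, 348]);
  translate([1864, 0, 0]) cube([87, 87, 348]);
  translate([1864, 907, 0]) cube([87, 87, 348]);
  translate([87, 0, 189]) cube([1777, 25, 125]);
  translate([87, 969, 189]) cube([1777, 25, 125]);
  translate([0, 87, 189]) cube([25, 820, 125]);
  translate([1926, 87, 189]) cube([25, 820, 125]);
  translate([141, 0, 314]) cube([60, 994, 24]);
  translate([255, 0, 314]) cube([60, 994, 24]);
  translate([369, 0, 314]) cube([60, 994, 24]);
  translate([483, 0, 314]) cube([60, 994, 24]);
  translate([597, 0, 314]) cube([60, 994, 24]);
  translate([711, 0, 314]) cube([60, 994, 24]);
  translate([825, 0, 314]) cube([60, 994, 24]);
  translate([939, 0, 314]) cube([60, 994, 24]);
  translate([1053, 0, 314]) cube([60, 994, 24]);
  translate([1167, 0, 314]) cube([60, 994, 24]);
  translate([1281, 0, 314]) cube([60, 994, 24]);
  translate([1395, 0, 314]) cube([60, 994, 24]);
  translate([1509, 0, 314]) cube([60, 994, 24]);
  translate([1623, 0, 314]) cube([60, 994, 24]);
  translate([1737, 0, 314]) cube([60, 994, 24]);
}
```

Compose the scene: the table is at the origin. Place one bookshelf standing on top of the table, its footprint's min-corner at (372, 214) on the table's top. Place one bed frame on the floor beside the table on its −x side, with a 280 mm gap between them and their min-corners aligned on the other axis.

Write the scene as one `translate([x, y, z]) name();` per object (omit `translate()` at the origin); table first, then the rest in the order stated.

table();
translate([372, 214, 780]) bookshelf();
translate([-2231, 0, 0]) bed_frame();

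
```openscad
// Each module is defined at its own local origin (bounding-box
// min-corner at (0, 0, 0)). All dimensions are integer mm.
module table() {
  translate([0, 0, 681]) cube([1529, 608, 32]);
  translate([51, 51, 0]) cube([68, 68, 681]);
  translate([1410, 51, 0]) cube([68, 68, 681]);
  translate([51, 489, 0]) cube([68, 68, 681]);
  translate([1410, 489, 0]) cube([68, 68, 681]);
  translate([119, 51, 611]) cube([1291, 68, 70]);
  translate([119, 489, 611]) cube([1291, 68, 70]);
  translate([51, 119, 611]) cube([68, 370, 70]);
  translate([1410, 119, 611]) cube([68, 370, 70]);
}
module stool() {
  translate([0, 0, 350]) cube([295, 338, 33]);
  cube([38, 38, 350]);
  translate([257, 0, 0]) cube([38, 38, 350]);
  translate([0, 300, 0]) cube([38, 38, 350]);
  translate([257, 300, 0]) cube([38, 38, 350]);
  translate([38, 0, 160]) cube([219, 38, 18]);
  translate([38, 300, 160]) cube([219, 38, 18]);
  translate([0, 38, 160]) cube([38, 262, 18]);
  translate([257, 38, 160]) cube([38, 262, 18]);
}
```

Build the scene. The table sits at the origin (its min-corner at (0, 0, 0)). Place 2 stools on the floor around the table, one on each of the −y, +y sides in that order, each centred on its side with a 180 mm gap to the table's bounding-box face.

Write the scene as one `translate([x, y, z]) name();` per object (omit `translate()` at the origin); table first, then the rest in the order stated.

table();
translate([617, -518, 0]) stool();
translate([617, 788, 0]) stool();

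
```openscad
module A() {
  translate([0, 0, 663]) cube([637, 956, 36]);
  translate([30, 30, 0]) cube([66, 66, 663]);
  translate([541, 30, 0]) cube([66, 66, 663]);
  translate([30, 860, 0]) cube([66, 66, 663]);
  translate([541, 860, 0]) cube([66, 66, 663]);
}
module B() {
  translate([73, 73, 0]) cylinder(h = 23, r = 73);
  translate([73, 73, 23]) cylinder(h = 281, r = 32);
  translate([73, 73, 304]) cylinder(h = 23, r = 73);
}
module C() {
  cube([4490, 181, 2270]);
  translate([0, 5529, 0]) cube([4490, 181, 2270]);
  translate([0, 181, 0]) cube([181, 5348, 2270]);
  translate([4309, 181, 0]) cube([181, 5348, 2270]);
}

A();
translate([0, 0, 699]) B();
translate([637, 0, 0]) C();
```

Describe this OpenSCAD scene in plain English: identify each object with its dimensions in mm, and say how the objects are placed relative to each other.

A is a rectangular dining table. The top is 637×956×36 mm with its upper surface at z = 699 mm. It stands on four 66×66 mm square legs, each inset 30 mm from the nearest pair of top edges, running from the floor to the underside of the top.

B is a spool: two coaxial disc flanges of radius 73 mm and thickness 23 mm, joined by a core cylinder of radius 32 mm and height 281 mm. The lower flange rests on z = 0 and the three cylinders share a vertical axis.

C is a box-shaped house frame (walls only): outside footprint 4490×5710 mm, wall height 2270 mm, wall thickness 181 mm. The two y-facing walls run the full x-width; the two x-facing walls fit between the inner faces of the y-facing walls.

The spool is on top of the table. The house frame is against the table's +x side, with their −y faces flush.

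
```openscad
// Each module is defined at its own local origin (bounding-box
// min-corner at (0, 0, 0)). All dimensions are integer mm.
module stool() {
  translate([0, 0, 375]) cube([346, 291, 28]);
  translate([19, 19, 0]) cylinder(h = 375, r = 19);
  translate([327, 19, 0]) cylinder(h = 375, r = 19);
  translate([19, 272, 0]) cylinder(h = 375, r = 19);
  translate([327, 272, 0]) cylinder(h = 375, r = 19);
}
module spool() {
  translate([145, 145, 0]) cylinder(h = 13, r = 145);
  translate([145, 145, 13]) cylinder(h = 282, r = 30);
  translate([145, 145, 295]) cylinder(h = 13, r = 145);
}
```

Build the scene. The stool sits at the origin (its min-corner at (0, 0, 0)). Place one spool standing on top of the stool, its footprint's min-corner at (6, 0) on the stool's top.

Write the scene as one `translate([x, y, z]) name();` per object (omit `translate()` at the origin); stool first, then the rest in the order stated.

stool();
translate([6, 0, 403]) spool();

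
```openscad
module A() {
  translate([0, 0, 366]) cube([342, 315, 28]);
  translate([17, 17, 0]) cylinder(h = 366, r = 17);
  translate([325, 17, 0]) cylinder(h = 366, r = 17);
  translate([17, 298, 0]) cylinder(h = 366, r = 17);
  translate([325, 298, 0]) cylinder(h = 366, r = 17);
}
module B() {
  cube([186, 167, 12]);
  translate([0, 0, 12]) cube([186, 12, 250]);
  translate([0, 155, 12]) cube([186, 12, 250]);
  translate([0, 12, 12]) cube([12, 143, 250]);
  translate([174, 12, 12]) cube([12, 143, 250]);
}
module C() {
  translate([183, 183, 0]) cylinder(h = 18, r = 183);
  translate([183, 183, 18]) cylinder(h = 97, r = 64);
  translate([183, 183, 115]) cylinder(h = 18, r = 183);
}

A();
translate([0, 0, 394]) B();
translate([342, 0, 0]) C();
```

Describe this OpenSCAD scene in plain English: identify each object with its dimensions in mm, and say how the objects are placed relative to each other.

A is a four-legged stool. The seat is 342×315 mm, 28 mm thick, top at z = 394 mm. It stands on four round legs, each 34 mm in diameter, from z = 0 to the seat underside, each leg's axis is inset half a diameter from the nearest pair of seat edges (so the leg's bounding box is flush with the corner).

B is an open-topped rectangular box: outside dimensions 186×167×262 mm, with a uniform wall and base thickness of 12 mm. The base is a full 186×167 slab on the floor; four walls sit on top of the base. The front and back walls (the −y and +y sides) span the full width; the two side walls fit between them.

C is a spool: two coaxial disc flanges of radius 183 mm and thickness 18 mm, joined by a core cylinder of radius 64 mm and height 97 mm. The lower flange rests on z = 0 and the three cylinders share a vertical axis.

The open box is on top of the stool. The spool is against the stool's +x side, with their −y faces flush.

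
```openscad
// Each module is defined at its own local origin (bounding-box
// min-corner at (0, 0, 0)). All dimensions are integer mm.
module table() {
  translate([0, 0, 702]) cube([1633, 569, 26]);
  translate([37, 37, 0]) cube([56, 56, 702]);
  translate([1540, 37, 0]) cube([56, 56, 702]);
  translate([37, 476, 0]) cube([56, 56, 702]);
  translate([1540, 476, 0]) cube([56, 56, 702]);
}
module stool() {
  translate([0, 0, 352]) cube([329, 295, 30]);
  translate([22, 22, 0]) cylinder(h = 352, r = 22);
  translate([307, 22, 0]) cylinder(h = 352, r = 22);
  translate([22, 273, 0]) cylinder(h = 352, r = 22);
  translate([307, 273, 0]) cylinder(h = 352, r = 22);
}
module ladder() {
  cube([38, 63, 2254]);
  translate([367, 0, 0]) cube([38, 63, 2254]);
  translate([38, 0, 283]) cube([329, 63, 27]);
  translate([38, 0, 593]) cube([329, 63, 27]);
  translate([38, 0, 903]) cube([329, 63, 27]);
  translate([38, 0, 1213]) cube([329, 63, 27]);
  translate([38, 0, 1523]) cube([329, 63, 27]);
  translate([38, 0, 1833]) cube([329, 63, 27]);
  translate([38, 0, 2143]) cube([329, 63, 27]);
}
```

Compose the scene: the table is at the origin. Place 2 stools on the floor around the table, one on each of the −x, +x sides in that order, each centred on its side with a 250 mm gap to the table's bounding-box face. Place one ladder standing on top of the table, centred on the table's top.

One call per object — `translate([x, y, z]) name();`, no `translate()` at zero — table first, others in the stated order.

table();
translate([-579, 137, 0]) stool();
translate([1883, 137, 0]) stool();
translate([614, 253, 728]) ladder();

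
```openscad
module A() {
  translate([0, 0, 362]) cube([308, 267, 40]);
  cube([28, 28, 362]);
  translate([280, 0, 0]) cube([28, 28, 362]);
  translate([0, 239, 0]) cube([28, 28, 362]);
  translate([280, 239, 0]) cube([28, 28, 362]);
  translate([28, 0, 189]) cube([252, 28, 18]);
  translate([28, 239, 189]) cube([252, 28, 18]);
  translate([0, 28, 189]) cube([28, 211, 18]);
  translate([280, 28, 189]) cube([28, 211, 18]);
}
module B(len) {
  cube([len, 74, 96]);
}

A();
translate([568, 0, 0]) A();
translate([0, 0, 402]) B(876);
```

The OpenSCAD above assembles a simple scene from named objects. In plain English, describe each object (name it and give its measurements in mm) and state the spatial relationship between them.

A is a four-legged stool. The seat is a 308×267×40 mm slab whose top surface is at z = 402 mm; four square legs, each 28×28 mm in cross-section, run from the floor (z = 0) to the underside of the seat, each flush with a corner of the seat. Four stretchers, 28 mm wide and 18 mm tall, connect adjacent legs with their undersides at z = 189 mm, each running between the inner faces of the legs it joins and aligned with the legs' outer faces on the other axis.

B is a rectangular beam 876 mm long (x), 74 mm deep (y), 96 mm thick (z).

The beam spans the tops of two stools placed 260 mm apart, resting at z = 402 mm.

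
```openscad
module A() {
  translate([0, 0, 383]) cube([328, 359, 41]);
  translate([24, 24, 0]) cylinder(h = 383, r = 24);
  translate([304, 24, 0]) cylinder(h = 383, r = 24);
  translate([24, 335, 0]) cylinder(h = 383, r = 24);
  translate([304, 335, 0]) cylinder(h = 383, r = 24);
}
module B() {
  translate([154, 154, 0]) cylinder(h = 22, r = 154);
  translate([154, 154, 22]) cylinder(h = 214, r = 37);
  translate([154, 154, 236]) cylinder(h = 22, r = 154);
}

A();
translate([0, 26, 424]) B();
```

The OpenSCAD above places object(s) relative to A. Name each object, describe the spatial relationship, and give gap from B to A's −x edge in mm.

A is a stool. B is a spool. The spool is on top of the stool. The gap from the spool to the stool's −x edge is 0 mm.

The spool's min-x is at 0; the stool's min-x is 0; gap = 0 mm.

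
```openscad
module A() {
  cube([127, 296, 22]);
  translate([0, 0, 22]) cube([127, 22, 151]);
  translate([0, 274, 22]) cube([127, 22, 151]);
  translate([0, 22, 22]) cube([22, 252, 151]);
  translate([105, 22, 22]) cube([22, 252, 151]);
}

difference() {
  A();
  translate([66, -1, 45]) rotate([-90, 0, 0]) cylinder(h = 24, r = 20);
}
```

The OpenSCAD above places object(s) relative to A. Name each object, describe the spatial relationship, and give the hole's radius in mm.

The subtracted cylinder has r = 20 mm.

A is an open box. The open box has a circular hole through its front wall. The hole's radius is 20 mm.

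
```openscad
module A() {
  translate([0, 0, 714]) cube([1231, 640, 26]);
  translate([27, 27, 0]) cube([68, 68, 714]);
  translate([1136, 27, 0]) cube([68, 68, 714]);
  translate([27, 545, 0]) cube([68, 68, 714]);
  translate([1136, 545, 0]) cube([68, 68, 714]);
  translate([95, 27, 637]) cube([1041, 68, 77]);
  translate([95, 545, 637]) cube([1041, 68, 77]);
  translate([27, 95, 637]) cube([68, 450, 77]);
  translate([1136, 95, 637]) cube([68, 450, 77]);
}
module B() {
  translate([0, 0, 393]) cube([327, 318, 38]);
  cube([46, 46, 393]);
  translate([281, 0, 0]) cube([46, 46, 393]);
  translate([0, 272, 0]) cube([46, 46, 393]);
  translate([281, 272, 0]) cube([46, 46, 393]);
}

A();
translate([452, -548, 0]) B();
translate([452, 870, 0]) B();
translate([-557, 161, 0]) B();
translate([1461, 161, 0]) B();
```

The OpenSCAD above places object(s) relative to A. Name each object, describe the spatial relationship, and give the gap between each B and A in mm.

A is a table. B is a stool. Four stools sit around the table at the −y, +y, −x, +x sides. The gap between each stool and the table is 230 mm.

Each stool's nearest face is 230 mm from the table's bounding box.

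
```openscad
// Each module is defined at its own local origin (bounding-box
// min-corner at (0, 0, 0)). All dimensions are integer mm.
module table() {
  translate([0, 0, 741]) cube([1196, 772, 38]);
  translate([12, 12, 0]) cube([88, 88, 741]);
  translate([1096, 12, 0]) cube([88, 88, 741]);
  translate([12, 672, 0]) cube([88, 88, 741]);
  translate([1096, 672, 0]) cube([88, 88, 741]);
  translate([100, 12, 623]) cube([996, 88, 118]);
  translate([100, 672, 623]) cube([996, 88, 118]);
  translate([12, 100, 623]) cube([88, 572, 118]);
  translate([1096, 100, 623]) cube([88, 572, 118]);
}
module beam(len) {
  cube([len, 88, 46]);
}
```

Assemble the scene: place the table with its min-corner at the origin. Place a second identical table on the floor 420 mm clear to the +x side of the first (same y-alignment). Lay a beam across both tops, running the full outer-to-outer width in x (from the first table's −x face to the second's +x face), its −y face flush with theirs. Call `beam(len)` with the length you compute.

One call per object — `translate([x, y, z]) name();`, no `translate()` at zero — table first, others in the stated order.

table();
translate([1616, 0, 0]) table();
translate([0, 0, 779]) beam(2812);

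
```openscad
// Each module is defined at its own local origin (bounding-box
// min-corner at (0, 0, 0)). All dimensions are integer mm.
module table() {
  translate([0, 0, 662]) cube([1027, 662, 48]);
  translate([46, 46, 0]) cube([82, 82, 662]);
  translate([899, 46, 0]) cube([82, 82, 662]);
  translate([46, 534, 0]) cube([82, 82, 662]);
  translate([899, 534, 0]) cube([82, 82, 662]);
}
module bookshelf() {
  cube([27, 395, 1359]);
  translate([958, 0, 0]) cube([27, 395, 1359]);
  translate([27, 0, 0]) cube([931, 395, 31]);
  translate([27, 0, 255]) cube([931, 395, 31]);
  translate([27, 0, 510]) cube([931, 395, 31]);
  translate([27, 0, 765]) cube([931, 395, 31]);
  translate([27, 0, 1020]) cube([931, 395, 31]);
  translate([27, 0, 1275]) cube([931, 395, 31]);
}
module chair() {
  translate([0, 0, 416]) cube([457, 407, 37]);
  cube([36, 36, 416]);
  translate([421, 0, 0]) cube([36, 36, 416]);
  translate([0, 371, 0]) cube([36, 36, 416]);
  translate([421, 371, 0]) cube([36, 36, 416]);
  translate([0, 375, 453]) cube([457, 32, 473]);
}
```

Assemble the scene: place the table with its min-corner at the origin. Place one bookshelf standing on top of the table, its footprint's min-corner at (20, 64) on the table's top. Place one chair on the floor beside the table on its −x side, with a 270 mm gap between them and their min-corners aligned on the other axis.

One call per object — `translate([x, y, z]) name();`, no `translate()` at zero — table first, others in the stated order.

table();
translate([20, 64, 710]) bookshelf();
translate([-727, 0, 0]) chair();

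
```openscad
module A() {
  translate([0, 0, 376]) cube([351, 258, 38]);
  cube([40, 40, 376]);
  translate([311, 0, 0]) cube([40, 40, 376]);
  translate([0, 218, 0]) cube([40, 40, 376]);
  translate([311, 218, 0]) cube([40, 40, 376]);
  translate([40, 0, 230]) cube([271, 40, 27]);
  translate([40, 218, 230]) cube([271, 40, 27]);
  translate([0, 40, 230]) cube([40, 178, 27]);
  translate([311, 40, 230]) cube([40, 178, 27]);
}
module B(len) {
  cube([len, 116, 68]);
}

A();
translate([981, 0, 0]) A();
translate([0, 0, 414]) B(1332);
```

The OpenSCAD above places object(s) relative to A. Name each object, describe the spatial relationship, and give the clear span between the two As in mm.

Second stool starts at x = 981; first ends at x = 351; clear span = 981 − 351 = 630 mm.

A is a stool. B is a beam. A beam spans the tops of two stools. The clear span between the two stools is 630 mm.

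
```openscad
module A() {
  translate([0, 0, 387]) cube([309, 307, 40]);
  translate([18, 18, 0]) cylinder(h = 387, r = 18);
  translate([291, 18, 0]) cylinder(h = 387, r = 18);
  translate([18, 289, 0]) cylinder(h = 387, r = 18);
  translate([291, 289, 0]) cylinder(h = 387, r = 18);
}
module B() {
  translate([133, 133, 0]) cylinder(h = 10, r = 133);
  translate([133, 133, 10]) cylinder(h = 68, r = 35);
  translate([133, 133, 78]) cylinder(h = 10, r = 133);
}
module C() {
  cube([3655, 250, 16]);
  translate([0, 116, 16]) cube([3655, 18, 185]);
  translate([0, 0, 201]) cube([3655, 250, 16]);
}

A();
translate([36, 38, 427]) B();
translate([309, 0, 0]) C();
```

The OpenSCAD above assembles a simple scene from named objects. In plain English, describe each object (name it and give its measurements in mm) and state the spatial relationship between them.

A is a simple wooden stool: a rectangular seat 309 mm (x) by 307 mm (y), 40 mm thick, top face at z = 427 mm, on four round legs, each 36 mm in diameter. The legs rest on z = 0, each leg's axis is inset half a diameter from the nearest pair of seat edges (so the leg's bounding box is flush with the corner).

B is a spool: two coaxial disc flanges of radius 133 mm and thickness 10 mm, joined by a core cylinder of radius 35 mm and height 68 mm. The lower flange rests on z = 0 and the three cylinders share a vertical axis.

C is an I-beam lying along x, 3655 mm long. Overall section height 217 mm. Two flanges 250 mm wide (y) and 16 mm thick, one on the floor and one at the top; a web 18 mm thick runs between them, centred on the flange width.

The spool is on top of the stool. The I-beam is against the stool's +x side, with their −y faces flush.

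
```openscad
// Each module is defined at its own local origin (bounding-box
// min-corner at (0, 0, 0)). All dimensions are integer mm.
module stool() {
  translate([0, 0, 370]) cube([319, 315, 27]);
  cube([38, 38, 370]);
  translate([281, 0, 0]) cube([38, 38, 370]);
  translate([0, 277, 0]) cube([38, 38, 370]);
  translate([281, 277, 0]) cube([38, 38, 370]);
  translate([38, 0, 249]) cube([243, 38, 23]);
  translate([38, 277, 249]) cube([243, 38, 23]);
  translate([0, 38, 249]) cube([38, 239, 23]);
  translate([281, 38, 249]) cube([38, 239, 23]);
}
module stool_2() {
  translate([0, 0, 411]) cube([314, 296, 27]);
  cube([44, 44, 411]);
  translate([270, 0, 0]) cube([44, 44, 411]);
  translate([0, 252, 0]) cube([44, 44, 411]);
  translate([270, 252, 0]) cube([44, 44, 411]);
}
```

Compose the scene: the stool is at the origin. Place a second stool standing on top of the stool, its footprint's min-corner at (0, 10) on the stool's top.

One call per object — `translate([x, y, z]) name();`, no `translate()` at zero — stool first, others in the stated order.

stool();
translate([0, 10, 397]) stool_2();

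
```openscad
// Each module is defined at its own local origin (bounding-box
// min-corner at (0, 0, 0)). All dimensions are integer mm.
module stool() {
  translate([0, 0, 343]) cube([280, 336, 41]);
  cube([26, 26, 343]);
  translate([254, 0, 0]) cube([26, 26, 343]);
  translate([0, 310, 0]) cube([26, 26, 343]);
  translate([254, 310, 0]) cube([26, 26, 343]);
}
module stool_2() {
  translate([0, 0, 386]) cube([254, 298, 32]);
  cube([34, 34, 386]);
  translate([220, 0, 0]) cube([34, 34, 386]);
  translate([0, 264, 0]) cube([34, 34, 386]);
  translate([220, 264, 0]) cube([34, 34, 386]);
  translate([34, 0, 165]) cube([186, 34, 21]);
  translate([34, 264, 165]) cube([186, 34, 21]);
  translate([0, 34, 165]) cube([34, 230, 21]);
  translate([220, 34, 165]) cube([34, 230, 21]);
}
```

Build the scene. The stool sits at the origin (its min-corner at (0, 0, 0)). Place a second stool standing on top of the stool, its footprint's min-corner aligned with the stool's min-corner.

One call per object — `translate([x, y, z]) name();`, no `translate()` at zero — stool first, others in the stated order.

stool();
translate([0, 0, 384]) stool_2();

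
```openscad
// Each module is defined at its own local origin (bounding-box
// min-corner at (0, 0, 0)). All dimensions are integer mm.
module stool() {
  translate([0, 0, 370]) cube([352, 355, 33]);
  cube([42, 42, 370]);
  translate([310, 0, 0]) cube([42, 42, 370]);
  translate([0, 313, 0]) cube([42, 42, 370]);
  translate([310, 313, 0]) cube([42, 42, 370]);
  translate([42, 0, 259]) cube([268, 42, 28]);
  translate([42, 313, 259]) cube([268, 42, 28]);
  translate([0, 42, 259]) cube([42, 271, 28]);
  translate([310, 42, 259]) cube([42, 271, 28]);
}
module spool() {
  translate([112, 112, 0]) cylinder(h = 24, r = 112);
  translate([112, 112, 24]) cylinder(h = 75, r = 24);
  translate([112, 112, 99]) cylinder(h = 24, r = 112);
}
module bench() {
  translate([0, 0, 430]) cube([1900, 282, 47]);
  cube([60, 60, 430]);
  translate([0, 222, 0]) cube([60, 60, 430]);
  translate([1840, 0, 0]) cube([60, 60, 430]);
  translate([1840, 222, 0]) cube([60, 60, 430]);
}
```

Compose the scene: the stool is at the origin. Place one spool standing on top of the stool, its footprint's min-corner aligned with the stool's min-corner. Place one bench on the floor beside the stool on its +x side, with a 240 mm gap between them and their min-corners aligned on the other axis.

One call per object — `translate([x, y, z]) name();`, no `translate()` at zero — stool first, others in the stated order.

stool();
translate([0, 0, 403]) spool();
translate([592, 0, 0]) bench();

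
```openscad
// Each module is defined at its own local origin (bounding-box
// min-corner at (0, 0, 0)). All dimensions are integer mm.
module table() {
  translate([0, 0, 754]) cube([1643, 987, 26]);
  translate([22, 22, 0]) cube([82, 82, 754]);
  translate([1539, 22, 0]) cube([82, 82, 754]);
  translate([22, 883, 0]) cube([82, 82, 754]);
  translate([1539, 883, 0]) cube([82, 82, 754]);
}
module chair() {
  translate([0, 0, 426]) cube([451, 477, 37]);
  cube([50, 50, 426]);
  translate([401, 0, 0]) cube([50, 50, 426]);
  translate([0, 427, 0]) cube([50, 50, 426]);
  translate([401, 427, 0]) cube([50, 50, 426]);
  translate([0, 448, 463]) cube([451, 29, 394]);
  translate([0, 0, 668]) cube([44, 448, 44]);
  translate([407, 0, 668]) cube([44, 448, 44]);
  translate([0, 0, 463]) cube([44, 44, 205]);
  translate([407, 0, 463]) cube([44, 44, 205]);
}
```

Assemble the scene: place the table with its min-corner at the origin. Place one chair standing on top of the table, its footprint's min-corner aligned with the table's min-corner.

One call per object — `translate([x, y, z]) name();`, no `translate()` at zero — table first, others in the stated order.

table();
translate([0, 0, 780]) chair();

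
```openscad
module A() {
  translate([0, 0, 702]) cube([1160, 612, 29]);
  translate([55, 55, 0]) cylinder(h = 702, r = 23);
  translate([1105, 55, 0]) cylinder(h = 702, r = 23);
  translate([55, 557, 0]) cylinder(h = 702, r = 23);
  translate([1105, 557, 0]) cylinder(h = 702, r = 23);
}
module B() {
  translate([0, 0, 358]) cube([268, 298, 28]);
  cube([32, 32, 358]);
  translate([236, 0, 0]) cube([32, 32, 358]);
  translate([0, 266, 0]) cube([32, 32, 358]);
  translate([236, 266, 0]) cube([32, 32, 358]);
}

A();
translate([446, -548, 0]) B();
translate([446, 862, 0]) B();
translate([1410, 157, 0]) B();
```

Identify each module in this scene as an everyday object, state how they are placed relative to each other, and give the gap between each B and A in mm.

A is a table. B is a stool. Three stools sit around the table at the −y, +y, +x sides. The gap between each stool and the table is 250 mm.

Each stool's nearest face is 250 mm from the table's bounding box.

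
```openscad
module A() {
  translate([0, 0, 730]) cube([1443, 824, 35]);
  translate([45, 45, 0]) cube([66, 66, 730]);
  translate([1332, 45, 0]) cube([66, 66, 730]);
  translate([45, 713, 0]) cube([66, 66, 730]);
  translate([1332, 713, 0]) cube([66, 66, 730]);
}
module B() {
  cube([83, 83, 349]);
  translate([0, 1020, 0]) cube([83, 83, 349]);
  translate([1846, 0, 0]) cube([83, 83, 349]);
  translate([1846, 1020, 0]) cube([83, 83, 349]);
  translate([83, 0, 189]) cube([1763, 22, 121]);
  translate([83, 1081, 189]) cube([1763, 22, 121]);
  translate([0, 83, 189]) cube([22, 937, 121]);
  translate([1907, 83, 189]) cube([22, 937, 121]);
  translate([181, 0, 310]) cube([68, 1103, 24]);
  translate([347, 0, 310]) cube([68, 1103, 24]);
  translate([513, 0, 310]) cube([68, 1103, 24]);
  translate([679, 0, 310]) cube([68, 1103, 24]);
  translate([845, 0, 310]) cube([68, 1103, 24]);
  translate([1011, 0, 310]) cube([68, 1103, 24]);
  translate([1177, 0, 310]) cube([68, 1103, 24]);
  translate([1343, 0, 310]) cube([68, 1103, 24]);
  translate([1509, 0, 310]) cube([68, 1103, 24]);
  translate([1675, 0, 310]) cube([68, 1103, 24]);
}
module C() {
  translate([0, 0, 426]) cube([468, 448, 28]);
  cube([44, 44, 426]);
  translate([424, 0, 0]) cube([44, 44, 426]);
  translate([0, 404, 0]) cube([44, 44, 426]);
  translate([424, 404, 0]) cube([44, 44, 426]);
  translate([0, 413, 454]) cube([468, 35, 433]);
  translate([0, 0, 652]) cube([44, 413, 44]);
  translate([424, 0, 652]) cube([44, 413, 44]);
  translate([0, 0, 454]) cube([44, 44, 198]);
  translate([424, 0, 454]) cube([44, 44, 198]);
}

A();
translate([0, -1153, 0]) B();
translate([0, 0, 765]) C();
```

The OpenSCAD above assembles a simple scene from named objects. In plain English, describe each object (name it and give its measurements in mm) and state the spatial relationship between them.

A is a table with a 1443×824 mm rectangular top, 35 mm thick, top surface at z = 765 mm, supported by four 66×66 mm square legs, each inset 45 mm from the nearest pair of top edges, running from the floor.

B is a bed frame 1929 mm long (x) by 1103 mm wide (y). Four 83×83 mm corner posts, 349 mm tall, at the corners of the footprint. Four rails of 22 mm thickness and 121 mm height run between adjacent posts with their undersides at z = 189 mm, their outer faces flush with the outside of the frame (the two x-running rails run between the posts' inner faces; the two y-running rails run between the posts' inner faces). 10 slats, each 68 mm wide (x) and 24 mm thick, lie across the top of the two x-running rails, running the full 1103 mm width of the frame in y; the slats are evenly spaced along x between the inner faces of the end posts with equal gaps (rounded down to the nearest mm) at the −x end and between each pair — any rounding remainder accumulates at the +x end.

C is a chair. The seat is a 468×448×28 mm slab with its top at z = 454 mm, on four 44×44 mm corner legs (flush with the seat edges, standing on z = 0). A flat backrest 35 mm thick, 433 mm tall, spans the full seat width and rises from the seat top along its +y edge, rear face flush with the rear of the seat. Two armrests of 44×44 mm section run along each side from the seat's front edge to the front of the backrest, top faces 242 mm above the seat top and outer faces flush with the seat's x-edges; a 44×44 mm post under the front of each armrest stands on the seat at the front corner.

The bed frame is on the floor beside the table on its −y side. The chair is on top of the table.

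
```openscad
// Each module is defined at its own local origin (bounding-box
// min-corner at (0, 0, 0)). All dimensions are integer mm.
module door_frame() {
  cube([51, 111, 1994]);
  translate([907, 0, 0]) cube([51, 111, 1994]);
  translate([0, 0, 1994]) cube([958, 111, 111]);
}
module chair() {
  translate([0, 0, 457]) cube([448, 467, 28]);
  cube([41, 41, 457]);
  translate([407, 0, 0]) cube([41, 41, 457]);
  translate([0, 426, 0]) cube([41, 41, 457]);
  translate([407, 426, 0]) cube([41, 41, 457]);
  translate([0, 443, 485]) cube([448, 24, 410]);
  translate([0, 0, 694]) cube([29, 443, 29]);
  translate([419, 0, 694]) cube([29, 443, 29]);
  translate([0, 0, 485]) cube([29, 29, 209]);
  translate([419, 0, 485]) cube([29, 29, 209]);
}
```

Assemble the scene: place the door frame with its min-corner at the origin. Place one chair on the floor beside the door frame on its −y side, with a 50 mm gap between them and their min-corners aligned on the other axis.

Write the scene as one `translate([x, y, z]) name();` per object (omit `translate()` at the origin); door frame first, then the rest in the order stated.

door_frame();
translate([0, -517, 0]) chair();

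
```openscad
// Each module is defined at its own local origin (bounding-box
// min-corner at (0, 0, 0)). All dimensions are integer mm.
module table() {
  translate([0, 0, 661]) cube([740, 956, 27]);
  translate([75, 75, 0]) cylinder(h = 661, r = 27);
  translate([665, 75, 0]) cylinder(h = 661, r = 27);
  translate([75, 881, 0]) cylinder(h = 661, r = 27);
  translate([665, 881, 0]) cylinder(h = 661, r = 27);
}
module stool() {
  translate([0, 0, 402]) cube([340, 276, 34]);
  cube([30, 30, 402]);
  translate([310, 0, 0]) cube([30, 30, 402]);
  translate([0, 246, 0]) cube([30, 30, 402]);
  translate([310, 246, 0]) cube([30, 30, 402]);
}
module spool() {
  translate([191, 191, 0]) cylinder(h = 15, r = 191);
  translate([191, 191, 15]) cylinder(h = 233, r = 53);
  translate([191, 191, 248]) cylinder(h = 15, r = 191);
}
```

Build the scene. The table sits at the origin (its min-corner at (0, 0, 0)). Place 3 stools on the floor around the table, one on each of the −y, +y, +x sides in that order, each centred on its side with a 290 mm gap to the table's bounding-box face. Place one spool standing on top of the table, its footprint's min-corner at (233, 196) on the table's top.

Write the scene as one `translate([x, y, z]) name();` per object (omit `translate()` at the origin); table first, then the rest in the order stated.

table();
translate([200, -566, 0]) stool();
translate([200, 1246, 0]) stool();
translate([1030, 340, 0]) stool();
translate([233, 196, 688]) spool();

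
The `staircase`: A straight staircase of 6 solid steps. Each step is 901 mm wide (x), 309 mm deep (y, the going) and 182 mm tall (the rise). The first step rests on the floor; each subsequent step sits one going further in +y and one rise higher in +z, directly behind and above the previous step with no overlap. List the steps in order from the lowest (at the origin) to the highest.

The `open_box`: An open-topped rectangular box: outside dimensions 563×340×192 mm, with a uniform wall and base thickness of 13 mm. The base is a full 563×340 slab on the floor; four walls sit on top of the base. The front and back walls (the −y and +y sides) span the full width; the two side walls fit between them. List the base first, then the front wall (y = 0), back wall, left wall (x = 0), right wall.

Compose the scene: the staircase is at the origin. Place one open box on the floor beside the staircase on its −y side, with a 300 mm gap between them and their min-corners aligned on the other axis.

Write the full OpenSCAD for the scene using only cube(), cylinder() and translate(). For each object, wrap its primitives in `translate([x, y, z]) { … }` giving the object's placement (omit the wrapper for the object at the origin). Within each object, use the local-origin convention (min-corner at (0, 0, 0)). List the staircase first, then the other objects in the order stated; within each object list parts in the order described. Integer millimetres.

cube([901, 309, 182]);
translate([0, 309, 182]) cube([901, 309, 182]);
translate([0, 618, 364]) cube([901, 309, 182]);
translate([0, 927, 546]) cube([901, 309, 182]);
translate([0, 1236, 728]) cube([901, 309, 182]);
translate([0, 1545, 910]) cube([901, 309, 182]);
translate([0, -640, 0]) {
  cube([563, 340, 13]);
  translate([0, 0, 13]) cube([563, 13, 179]);
  translate([0, 327, 13]) cube([563, 13, 179]);
  translate([0, 13, 13]) cube([13, 314, 179]);
  translate([550, 13, 13]) cube([13, 314, 179]);
}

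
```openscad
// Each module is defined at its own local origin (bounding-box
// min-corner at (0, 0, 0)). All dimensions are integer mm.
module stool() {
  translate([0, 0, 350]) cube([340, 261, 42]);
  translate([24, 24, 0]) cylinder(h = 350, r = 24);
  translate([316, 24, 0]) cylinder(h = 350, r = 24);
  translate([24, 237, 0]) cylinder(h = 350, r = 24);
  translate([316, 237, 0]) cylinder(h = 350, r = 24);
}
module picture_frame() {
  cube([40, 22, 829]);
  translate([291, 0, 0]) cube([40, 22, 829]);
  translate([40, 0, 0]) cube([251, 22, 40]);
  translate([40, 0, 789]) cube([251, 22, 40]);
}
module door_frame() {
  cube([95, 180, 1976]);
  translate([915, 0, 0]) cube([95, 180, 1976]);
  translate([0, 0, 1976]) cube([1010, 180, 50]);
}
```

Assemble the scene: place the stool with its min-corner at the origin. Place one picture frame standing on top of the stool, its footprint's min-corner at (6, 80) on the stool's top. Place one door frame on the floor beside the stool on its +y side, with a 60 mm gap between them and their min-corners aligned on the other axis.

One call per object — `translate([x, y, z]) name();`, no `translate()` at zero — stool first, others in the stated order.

stool();
translate([6, 80, 392]) picture_frame();
translate([0, 321, 0]) door_frame();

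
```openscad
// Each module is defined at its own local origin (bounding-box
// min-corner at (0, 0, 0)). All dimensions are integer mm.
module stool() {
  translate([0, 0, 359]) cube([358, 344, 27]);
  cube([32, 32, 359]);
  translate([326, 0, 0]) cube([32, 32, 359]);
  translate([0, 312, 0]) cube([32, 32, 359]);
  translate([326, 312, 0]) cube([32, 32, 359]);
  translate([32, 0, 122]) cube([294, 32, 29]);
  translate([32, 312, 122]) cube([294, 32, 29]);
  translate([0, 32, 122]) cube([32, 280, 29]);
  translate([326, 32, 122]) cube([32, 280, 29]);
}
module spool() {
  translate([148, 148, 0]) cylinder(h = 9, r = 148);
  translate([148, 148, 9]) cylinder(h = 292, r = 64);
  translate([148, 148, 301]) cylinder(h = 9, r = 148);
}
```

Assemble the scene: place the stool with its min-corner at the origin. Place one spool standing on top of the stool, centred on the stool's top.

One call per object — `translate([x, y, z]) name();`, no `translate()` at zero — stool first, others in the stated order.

stool();
translate([31, 24, 386]) spool();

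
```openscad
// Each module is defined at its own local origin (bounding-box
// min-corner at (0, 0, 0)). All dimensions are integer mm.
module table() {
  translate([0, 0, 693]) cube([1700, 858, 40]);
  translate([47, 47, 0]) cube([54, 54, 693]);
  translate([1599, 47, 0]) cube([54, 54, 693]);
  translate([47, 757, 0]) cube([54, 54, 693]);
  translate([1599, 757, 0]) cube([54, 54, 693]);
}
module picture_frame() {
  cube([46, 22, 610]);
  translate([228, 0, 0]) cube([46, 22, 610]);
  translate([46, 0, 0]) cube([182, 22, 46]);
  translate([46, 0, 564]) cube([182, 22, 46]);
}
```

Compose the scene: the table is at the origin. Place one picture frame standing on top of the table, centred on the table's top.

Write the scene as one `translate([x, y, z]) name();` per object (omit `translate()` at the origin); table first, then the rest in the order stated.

table();
translate([713, 418, 733]) picture_frame();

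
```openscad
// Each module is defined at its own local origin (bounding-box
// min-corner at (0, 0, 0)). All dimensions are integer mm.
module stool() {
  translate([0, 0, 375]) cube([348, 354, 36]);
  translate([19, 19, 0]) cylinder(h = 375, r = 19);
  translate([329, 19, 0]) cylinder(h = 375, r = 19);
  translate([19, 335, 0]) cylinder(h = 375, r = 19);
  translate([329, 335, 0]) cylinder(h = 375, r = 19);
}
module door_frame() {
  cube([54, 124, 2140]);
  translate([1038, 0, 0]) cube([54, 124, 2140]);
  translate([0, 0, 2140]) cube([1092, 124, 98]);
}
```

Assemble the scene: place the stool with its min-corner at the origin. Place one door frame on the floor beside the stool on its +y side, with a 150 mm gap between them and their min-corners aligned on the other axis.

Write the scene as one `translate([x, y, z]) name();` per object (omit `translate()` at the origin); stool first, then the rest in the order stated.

stool();
translate([0, 504, 0]) door_frame();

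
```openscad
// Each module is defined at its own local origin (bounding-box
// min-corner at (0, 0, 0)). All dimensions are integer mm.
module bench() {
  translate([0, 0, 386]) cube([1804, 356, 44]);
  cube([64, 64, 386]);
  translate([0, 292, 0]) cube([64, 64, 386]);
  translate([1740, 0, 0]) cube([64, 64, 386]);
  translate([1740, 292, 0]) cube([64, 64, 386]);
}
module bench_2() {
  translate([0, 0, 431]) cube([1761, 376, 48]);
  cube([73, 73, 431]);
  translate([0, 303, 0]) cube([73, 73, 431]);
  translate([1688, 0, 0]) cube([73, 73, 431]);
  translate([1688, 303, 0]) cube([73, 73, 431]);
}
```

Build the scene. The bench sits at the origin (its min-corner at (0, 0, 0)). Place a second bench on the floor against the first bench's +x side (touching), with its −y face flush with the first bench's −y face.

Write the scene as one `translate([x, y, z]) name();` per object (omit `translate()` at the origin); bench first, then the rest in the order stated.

bench();
translate([1804, 0, 0]) bench_2();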